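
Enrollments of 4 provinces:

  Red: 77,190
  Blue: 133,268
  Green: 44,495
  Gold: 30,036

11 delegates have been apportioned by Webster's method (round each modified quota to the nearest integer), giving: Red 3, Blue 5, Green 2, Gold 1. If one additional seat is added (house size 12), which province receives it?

Blue

Priority for the next seat is population ÷ (current seats + 0.5).
Priorities: Red 22054.286, Blue 24230.545, Green 17798.000, Gold 20024.000.
Highest priority: Blue.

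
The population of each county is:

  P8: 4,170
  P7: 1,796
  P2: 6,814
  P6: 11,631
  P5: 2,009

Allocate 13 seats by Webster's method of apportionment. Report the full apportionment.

Standard divisor 26420/13 ≈ 2032.308; standard quotas: P8 2.052, P7 0.884, P2 3.353, P6 5.723, P5 0.989.
Rounding to the nearest integer gives P8 2, P7 1, P2 3, P6 6, P5 1 — total 13, matching the house size, so no adjustment is needed.

P8 2; P7 1; P2 3; P6 6; P5 1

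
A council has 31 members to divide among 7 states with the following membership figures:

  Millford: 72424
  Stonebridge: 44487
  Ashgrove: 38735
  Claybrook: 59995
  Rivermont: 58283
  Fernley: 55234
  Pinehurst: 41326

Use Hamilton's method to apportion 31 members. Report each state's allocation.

Millford=6, Stonebridge=4, Ashgrove=3, Claybrook=5, Rivermont=5, Fernley=5, Pinehurst=3

Standard divisor: 370484 ÷ 31 ≈ 11951.097.
Standard quotas: Millford 6.0600, Stonebridge 3.7224, Ashgrove 3.2411, Claybrook 5.0200, Rivermont 4.8768, Fernley 4.6217, Pinehurst 3.4579.
Lower quotas: Millford 6, Stonebridge 3, Ashgrove 3, Claybrook 5, Rivermont 4, Fernley 4, Pinehurst 3 (sum 28, leaving 3 seats).
Remainders in descending order: Rivermont 0.8768, Stonebridge 0.7224, Fernley 0.6217, Pinehurst 0.4579, Ashgrove 0.2411, Millford 0.0600, Claybrook 0.0200.
Largest remainders: Rivermont, Stonebridge, Fernley receive the extra seats.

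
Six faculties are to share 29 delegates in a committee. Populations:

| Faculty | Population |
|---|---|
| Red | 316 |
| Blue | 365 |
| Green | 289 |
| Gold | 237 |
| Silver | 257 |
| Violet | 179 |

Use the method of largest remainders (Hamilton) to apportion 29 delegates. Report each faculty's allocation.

Red 6, Blue 6, Green 5, Gold 4, Silver 5, Violet 3

Standard divisor: 1643 ÷ 29 ≈ 56.655.
Standard quotas: Red 5.578, Blue 6.442, Green 5.101, Gold 4.183, Silver 4.536, Violet 3.159.
Lower quotas: Red 5, Blue 6, Green 5, Gold 4, Silver 4, Violet 3 (sum 27, leaving 2 seats).
Remainders in descending order: Red 0.578, Silver 0.536, Blue 0.442, Gold 0.183, Violet 0.159, Green 0.101.
The surplus seats go to Red, Silver.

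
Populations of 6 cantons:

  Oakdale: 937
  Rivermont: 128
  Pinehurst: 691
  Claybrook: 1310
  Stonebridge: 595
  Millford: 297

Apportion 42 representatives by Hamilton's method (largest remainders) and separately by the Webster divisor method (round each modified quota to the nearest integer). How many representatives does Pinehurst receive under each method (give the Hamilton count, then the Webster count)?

7 and 8

Hamilton: Oakdale 10, Rivermont 2, Pinehurst 7, Claybrook 14, Stonebridge 6, Millford 3.
Webster: Oakdale 10, Rivermont 1, Pinehurst 8, Claybrook 14, Stonebridge 6, Millford 3.
Pinehurst gets 7 under Hamilton and 8 under Webster.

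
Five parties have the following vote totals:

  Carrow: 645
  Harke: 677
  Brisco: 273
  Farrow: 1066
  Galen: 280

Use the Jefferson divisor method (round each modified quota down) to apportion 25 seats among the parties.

Carrow: 6; Harke: 6; Brisco: 2; Farrow: 9; Galen: 2

Standard divisor 2941/25 ≈ 117.64; standard quotas: Carrow 5.483, Harke 5.755, Brisco 2.321, Farrow 9.062, Galen 2.380.
Rounding down gives 5, 5, 2, 9, 2 = 23 seats, so the divisor must be adjusted.
With modified divisor 107: modified quotas Carrow 6.028, Harke 6.327, Brisco 2.551, Farrow 9.963, Galen 2.617.
Rounding down: Carrow 6, Harke 6, Brisco 2, Farrow 9, Galen 2 (total 25).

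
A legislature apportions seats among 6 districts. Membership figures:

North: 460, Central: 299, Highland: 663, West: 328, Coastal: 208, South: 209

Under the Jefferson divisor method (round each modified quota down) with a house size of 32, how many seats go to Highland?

Standard divisor 2167/32 ≈ 67.719; standard quotas: North 6.793, Central 4.415, Highland 9.790, West 4.844, Coastal 3.072, South 3.086.
Rounding down gives 6, 4, 9, 4, 3, 3 = 29 seats, so the divisor must be adjusted.
With modified divisor 63: modified quotas North 7.302, Central 4.746, Highland 10.524, West 5.206, Coastal 3.302, South 3.317.
Rounding down: North 7, Central 4, Highland 10, West 5, Coastal 3, South 3 (total 32).
Highland receives 10.

10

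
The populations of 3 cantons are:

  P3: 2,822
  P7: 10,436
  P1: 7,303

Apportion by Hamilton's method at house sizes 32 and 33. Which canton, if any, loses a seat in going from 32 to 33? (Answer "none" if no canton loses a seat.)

P3

At 32 seats: P3 5, P7 16, P1 11.
At 33 seats: P3 4, P7 17, P1 12.
P3 drops from 5 to 4.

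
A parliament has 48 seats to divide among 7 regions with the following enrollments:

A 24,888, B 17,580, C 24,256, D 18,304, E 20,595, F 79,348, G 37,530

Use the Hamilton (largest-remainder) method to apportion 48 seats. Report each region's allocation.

A 5, B 4, C 5, D 4, E 5, F 17, G 8

Total 222501; standard divisor 222501/48 ≈ 4635.438.
Standard quotas: A 5.3691, B 3.7925, C 5.2327, D 3.9487, E 4.4429, F 17.1177, G 8.0963.
Lower quotas: A 5, B 3, C 5, D 3, E 4, F 17, G 8 (sum 45, leaving 3 seats).
Remainders in descending order: D 0.9487, B 0.7925, E 0.4429, A 0.3691, C 0.2327, F 0.1177, G 0.0963.
Largest remainders: D, B, E receive the extra seats.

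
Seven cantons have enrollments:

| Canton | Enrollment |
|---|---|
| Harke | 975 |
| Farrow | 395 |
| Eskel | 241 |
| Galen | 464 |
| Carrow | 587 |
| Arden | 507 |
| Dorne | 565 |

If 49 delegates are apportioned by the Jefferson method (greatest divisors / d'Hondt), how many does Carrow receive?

Standard divisor 3734/49 ≈ 76.204; standard quotas: Harke 12.795, Farrow 5.183, Eskel 3.163, Galen 6.089, Carrow 7.703, Arden 6.653, Dorne 7.414.
Rounding down gives 12, 5, 3, 6, 7, 6, 7 = 46 seats, so the divisor must be adjusted.
With modified divisor 72: modified quotas Harke 13.542, Farrow 5.486, Eskel 3.347, Galen 6.444, Carrow 8.153, Arden 7.042, Dorne 7.847.
Rounding down: Harke 13, Farrow 5, Eskel 3, Galen 6, Carrow 8, Arden 7, Dorne 7 (total 49).
Carrow receives 8.

8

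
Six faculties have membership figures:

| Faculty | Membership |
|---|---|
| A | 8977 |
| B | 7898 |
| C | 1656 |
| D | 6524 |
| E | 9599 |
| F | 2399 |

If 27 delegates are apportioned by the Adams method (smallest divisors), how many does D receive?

5

Standard divisor 37053/27 ≈ 1372.333; standard quotas: A 6.541, B 5.755, C 1.207, D 4.754, E 6.995, F 1.748.
Rounding up gives 7, 6, 2, 5, 7, 2 = 29 seats, so the divisor must be adjusted.
With modified divisor 1590: modified quotas A 5.646, B 4.967, C 1.042, D 4.103, E 6.037, F 1.509.
Rounding up: A 6, B 5, C 2, D 5, E 7, F 2 (total 27).
D receives 5.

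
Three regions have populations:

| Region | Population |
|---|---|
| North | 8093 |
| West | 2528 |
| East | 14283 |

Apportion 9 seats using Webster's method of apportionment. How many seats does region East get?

Standard divisor 24904/9 ≈ 2767.111; standard quotas: North 2.925, West 0.914, East 5.162.
Rounding to the nearest integer gives North 3, West 1, East 5 — total 9, matching the house size, so no adjustment is needed.
East receives 5.

5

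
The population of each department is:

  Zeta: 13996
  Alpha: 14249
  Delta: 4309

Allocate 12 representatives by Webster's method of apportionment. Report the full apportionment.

Zeta: 5; Alpha: 5; Delta: 2

Standard divisor 32554/12 ≈ 2712.833; standard quotas: Zeta 5.159, Alpha 5.252, Delta 1.588.
Rounding to the nearest integer gives Zeta 5, Alpha 5, Delta 2 — total 12, matching the house size, so no adjustment is needed.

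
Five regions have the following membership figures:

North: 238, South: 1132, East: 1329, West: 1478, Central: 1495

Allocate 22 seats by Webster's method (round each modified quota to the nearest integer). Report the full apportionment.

Standard divisor 5672/22 ≈ 257.818; standard quotas: North 0.923, South 4.391, East 5.155, West 5.733, Central 5.799.
Rounding to the nearest integer gives North 1, South 4, East 5, West 6, Central 6 — total 22, matching the house size, so no adjustment is needed.

North 1; South 4; East 5; West 6; Central 6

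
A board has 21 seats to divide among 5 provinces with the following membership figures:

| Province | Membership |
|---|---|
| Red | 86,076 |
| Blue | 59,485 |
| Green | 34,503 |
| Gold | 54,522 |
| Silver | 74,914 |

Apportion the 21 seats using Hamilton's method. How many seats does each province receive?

Total 309500; standard divisor 309500/21 ≈ 14738.095.
Standard quotas: Red 5.8404, Blue 4.0361, Green 2.3411, Gold 3.6994, Silver 5.0830.
Lower quotas: Red 5, Blue 4, Green 2, Gold 3, Silver 5 (sum 19, leaving 2 seats).
Remainders in descending order: Red 0.8404, Gold 0.6994, Green 0.3411, Silver 0.0830, Blue 0.0361.
The surplus seats go to Red, Gold.

Red: 6, Blue: 4, Green: 2, Gold: 4, Silver: 5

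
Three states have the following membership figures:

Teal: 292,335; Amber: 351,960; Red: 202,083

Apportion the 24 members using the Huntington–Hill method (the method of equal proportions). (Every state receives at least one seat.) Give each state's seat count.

With divisor 35674: modified quotas Teal 8.195, Amber 9.866, Red 5.665.
Geometric-mean thresholds: Teal √(8·9)=8.485, Amber √(9·10)=9.487, Red √(5·6)=5.477.
Each quota rounded against its threshold gives Teal 8, Amber 10, Red 6 (total 24).

Teal=8; Amber=10; Red=6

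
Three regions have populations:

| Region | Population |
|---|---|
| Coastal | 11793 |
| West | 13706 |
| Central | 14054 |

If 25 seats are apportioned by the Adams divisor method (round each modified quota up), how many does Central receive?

Standard divisor 39553/25 ≈ 1582.12; standard quotas: Coastal 7.454, West 8.663, Central 8.883.
Rounding up gives 8, 9, 9 = 26 seats, so the divisor must be adjusted.
With modified divisor 1700: modified quotas Coastal 6.937, West 8.062, Central 8.267.
Rounding up: Coastal 7, West 9, Central 9 (total 25).
Central receives 9.

9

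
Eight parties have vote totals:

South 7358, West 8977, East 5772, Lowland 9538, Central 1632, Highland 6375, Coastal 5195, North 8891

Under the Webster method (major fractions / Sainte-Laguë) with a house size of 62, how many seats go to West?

10

Standard divisor 53738/62 ≈ 866.742; standard quotas: South 8.489, West 10.357, East 6.659, Lowland 11.004, Central 1.883, Highland 7.355, Coastal 5.994, North 10.258.
Rounding to the nearest integer gives 8, 10, 7, 11, 2, 7, 6, 10 = 61 seats, so the divisor must be adjusted.
With modified divisor 860: modified quotas South 8.556, West 10.438, East 6.712, Lowland 11.091, Central 1.898, Highland 7.413, Coastal 6.041, North 10.338.
Rounding to the nearest integer: South 9, West 10, East 7, Lowland 11, Central 2, Highland 7, Coastal 6, North 10 (total 62).
West receives 10.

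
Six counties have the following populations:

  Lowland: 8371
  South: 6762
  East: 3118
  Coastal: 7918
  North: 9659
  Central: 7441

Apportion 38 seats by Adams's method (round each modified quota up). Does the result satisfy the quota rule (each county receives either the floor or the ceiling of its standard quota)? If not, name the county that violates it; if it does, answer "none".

none

Standard quotas: Lowland 7.352, South 5.939, East 2.738, Coastal 6.954, North 8.483, Central 6.535.
Adams allocation: Lowland 7, South 6, East 3, Coastal 7, North 8, Central 7.
Every allocation lies between the lower and upper quota.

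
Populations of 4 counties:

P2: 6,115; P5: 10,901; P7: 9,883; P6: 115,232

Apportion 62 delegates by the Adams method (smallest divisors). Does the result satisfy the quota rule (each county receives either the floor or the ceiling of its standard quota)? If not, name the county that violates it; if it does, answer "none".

P6

Standard quotas: P2 2.667, P5 4.755, P7 4.311, P6 50.266.
Adams allocation: P2 3, P5 5, P7 5, P6 49.
P6 has quota 50.266 (lower 50, upper 51) but receives 49 — outside the quota interval.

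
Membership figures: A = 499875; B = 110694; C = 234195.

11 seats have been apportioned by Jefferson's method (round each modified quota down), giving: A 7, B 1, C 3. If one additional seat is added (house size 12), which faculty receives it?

Priority for the next seat is population ÷ (current seats + 1).
Priorities: A 62484.375, B 55347.000, C 58548.750.
Highest priority: A.

A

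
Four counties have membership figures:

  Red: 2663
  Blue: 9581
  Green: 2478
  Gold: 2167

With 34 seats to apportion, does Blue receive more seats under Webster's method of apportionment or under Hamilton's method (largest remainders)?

Webster

Webster: Red 5, Blue 20, Green 5, Gold 4.
Hamilton: Red 5, Blue 19, Green 5, Gold 5.
Blue gets 20 under Webster and 19 under Hamilton.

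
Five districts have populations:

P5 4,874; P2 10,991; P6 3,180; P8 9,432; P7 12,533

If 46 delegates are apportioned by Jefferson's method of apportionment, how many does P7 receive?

Standard divisor 41010/46 ≈ 891.522; standard quotas: P5 5.467, P2 12.328, P6 3.567, P8 10.580, P7 14.058.
Rounding down gives 5, 12, 3, 10, 14 = 44 seats, so the divisor must be adjusted.
With modified divisor 840: modified quotas P5 5.802, P2 13.085, P6 3.786, P8 11.229, P7 14.920.
Rounding down: P5 5, P2 13, P6 3, P8 11, P7 14 (total 46).
P7 receives 14.

14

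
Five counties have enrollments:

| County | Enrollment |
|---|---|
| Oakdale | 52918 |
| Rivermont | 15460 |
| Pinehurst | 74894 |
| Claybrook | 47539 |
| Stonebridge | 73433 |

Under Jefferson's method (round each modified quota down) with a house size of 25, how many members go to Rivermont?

Standard divisor 264244/25 ≈ 10569.76; standard quotas: Oakdale 5.007, Rivermont 1.463, Pinehurst 7.086, Claybrook 4.498, Stonebridge 6.947.
Rounding down gives 5, 1, 7, 4, 6 = 23 seats, so the divisor must be adjusted.
With modified divisor 9400: modified quotas Oakdale 5.630, Rivermont 1.645, Pinehurst 7.967, Claybrook 5.057, Stonebridge 7.812.
Rounding down: Oakdale 5, Rivermont 1, Pinehurst 7, Claybrook 5, Stonebridge 7 (total 25).
Rivermont receives 1.

1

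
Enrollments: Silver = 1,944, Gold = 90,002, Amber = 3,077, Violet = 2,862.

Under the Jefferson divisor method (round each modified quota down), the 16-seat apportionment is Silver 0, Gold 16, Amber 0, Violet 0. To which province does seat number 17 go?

Gold

Priority for the next seat is population ÷ (current seats + 1).
Priorities: Silver 1944.000, Gold 5294.235, Amber 3077.000, Violet 2862.000.
Highest priority: Gold.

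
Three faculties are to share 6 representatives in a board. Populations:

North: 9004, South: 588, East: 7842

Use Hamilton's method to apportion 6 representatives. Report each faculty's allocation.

North: 3, South: 0, East: 3

Total 17434; standard divisor 17434/6 ≈ 2905.667.
Standard quotas: North 3.0988, South 0.2024, East 2.6989.
Lower quotas: North 3, South 0, East 2 (sum 5, leaving 1 seat).
Remainders in descending order: East 0.6989, South 0.2024, North 0.0988.
Largest remainder: East receives the extra seat.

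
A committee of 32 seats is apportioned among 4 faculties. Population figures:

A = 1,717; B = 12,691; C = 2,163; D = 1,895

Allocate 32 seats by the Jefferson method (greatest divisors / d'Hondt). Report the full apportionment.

A: 3, B: 23, C: 3, D: 3

Standard divisor 18466/32 ≈ 577.062; standard quotas: A 2.975, B 21.992, C 3.748, D 3.284.
Rounding down gives 2, 21, 3, 3 = 29 seats, so the divisor must be adjusted.
With modified divisor 550: modified quotas A 3.122, B 23.075, C 3.933, D 3.445.
Rounding down: A 3, B 23, C 3, D 3 (total 32).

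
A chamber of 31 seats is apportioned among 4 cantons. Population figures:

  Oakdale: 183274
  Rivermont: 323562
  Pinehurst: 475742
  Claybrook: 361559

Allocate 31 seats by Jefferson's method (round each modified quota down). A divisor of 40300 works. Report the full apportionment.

With modified divisor 40300: modified quotas Oakdale 4.548, Rivermont 8.029, Pinehurst 11.805, Claybrook 8.972.
Rounding down: Oakdale 4, Rivermont 8, Pinehurst 11, Claybrook 8 (total 31).

Oakdale=4, Rivermont=8, Pinehurst=11, Claybrook=8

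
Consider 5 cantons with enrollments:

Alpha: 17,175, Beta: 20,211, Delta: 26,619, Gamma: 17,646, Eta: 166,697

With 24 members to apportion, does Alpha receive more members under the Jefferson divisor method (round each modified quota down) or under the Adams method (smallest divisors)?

Jefferson: Alpha 1, Beta 2, Delta 2, Gamma 1, Eta 18.
Adams: Alpha 2, Beta 2, Delta 3, Gamma 2, Eta 15.
Alpha gets 1 under Jefferson and 2 under Adams.

Adams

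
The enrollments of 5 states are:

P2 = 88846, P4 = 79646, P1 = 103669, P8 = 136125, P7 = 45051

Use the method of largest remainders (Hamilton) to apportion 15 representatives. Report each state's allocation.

Standard divisor: 453337 ÷ 15 ≈ 30222.467.
Standard quotas: P2 2.9397, P4 2.6353, P1 3.4302, P8 4.5041, P7 1.4906.
Lower quotas: P2 2, P4 2, P1 3, P8 4, P7 1 (sum 12, leaving 3 seats).
Remainders in descending order: P2 0.9397, P4 0.6353, P8 0.5041, P7 0.4906, P1 0.4302.
Largest remainders: P2, P4, P8 receive the extra seats.

P2: 3, P4: 3, P1: 3, P8: 5, P7: 1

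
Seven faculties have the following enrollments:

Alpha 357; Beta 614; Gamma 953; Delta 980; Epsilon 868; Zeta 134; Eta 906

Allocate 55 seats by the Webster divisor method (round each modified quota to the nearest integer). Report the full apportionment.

Standard divisor 4812/55 ≈ 87.491; standard quotas: Alpha 4.080, Beta 7.018, Gamma 10.893, Delta 11.201, Epsilon 9.921, Zeta 1.532, Eta 10.355.
Rounding to the nearest integer gives Alpha 4, Beta 7, Gamma 11, Delta 11, Epsilon 10, Zeta 2, Eta 10 — total 55, matching the house size, so no adjustment is needed.

Alpha: 4, Beta: 7, Gamma: 11, Delta: 11, Epsilon: 10, Zeta: 2, Eta: 10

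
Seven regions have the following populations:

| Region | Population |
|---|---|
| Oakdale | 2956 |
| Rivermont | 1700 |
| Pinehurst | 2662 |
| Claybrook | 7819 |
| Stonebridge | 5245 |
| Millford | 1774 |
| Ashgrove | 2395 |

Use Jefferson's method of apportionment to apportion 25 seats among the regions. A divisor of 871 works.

With modified divisor 871: modified quotas Oakdale 3.394, Rivermont 1.952, Pinehurst 3.056, Claybrook 8.977, Stonebridge 6.022, Millford 2.037, Ashgrove 2.750.
Rounding down: Oakdale 3, Rivermont 1, Pinehurst 3, Claybrook 8, Stonebridge 6, Millford 2, Ashgrove 2 (total 25).

Oakdale 3, Rivermont 1, Pinehurst 3, Claybrook 8, Stonebridge 6, Millford 2, Ashgrove 2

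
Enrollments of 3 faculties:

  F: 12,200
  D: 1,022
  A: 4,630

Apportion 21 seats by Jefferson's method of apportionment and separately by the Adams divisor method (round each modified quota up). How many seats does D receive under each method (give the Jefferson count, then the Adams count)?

1 and 2

Jefferson: F 15, D 1, A 5.
Adams: F 14, D 2, A 5.
D gets 1 under Jefferson and 2 under Adams.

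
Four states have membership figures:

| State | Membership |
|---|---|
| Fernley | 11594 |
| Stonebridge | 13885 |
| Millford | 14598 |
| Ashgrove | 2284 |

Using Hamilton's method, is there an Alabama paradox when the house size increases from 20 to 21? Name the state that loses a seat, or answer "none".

none

At 20 seats: Fernley 5, Stonebridge 7, Millford 7, Ashgrove 1.
At 21 seats: Fernley 6, Stonebridge 7, Millford 7, Ashgrove 1.
No state's allocation decreased.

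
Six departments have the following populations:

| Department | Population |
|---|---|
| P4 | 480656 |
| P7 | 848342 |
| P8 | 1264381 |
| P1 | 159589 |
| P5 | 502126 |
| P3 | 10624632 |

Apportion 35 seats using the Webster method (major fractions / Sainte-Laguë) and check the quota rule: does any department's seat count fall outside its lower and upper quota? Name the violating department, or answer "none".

P3

Standard quotas: P4 1.212, P7 2.139, P8 3.188, P1 0.402, P5 1.266, P3 26.792.
Webster allocation: P4 1, P7 2, P8 3, P1 0, P5 1, P3 28.
P3 has quota 26.792 (lower 26, upper 27) but receives 28 — outside the quota interval.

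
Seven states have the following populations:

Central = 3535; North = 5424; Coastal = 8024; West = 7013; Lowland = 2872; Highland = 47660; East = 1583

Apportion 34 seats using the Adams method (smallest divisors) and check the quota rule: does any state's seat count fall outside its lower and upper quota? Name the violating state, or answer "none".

Standard quotas: Central 1.579, North 2.423, Coastal 3.584, West 3.133, Lowland 1.283, Highland 21.290, East 0.707.
Adams allocation: Central 2, North 3, Coastal 4, West 3, Lowland 2, Highland 19, East 1.
Highland has quota 21.290 (lower 21, upper 22) but receives 19 — outside the quota interval.

Highland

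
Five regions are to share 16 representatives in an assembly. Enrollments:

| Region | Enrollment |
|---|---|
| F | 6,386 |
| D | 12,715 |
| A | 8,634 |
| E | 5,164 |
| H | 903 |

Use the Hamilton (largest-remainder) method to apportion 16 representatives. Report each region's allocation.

F: 3; D: 6; A: 4; E: 3; H: 0

The standard divisor is 33802/16 ≈ 2112.625.
Standard quotas: F 3.0228, D 6.0186, A 4.0869, E 2.4444, H 0.4274.
Lower quotas: F 3, D 6, A 4, E 2, H 0 (sum 15, leaving 1 seat).
Remainders in descending order: E 0.4444, H 0.4274, A 0.0869, F 0.0228, D 0.0186.
The surplus seat goes to E.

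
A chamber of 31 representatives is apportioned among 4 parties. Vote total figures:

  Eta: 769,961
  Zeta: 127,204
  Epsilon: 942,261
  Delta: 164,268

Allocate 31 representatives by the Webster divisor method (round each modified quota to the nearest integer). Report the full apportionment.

Eta 12, Zeta 2, Epsilon 14, Delta 3

Standard divisor 2003694/31 ≈ 64635.29; standard quotas: Eta 11.912, Zeta 1.968, Epsilon 14.578, Delta 2.541.
Rounding to the nearest integer gives 12, 2, 15, 3 = 32 seats, so the divisor must be adjusted.
With modified divisor 65128.2: modified quotas Eta 11.822, Zeta 1.953, Epsilon 14.468, Delta 2.522.
Rounding to the nearest integer: Eta 12, Zeta 2, Epsilon 14, Delta 3 (total 31).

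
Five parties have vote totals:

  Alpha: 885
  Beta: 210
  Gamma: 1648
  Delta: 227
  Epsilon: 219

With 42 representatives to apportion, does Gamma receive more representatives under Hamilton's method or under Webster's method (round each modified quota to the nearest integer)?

Hamilton: Alpha 11, Beta 3, Gamma 22, Delta 3, Epsilon 3.
Webster: Alpha 12, Beta 3, Gamma 21, Delta 3, Epsilon 3.
Gamma gets 22 under Hamilton and 21 under Webster.

Hamilton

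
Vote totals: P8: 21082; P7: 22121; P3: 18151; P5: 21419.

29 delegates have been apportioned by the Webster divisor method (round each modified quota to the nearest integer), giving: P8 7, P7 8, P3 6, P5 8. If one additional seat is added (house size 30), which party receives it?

Priority for the next seat is population ÷ (current seats + 0.5).
Priorities: P8 2810.933, P7 2602.471, P3 2792.462, P5 2519.882.
Highest priority: P8.

P8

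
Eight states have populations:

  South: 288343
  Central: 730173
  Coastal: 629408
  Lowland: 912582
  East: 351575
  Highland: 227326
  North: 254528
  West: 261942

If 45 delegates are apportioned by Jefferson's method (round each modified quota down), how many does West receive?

Standard divisor 3655877/45 ≈ 81241.711; standard quotas: South 3.549, Central 8.988, Coastal 7.747, Lowland 11.233, East 4.328, Highland 2.798, North 3.133, West 3.224.
Rounding down gives 3, 8, 7, 11, 4, 2, 3, 3 = 41 seats, so the divisor must be adjusted.
With modified divisor 74400: modified quotas South 3.876, Central 9.814, Coastal 8.460, Lowland 12.266, East 4.725, Highland 3.055, North 3.421, West 3.521.
Rounding down: South 3, Central 9, Coastal 8, Lowland 12, East 4, Highland 3, North 3, West 3 (total 45).
West receives 3.

3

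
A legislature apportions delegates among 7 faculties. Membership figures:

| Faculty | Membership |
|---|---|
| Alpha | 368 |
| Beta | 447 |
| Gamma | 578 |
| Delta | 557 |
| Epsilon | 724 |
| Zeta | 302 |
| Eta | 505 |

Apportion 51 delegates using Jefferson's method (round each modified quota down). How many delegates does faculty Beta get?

7

Standard divisor 3481/51 ≈ 68.255; standard quotas: Alpha 5.392, Beta 6.549, Gamma 8.468, Delta 8.161, Epsilon 10.607, Zeta 4.425, Eta 7.399.
Rounding down gives 5, 6, 8, 8, 10, 4, 7 = 48 seats, so the divisor must be adjusted.
With modified divisor 63.5: modified quotas Alpha 5.795, Beta 7.039, Gamma 9.102, Delta 8.772, Epsilon 11.402, Zeta 4.756, Eta 7.953.
Rounding down: Alpha 5, Beta 7, Gamma 9, Delta 8, Epsilon 11, Zeta 4, Eta 7 (total 51).
Beta receives 7.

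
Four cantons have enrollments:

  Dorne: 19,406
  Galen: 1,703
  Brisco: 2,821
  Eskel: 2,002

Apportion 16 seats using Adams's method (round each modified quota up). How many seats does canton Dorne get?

Standard divisor 25932/16 ≈ 1620.75; standard quotas: Dorne 11.973, Galen 1.051, Brisco 1.741, Eskel 1.235.
Rounding up gives 12, 2, 2, 2 = 18 seats, so the divisor must be adjusted.
With modified divisor 1900: modified quotas Dorne 10.214, Galen 0.896, Brisco 1.485, Eskel 1.054.
Rounding up: Dorne 11, Galen 1, Brisco 2, Eskel 2 (total 16).
Dorne receives 11.

11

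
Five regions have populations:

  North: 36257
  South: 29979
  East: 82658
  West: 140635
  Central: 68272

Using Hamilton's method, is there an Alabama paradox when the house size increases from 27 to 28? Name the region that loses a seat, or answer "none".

At 27 seats: North 3, South 2, East 6, West 11, Central 5.
At 28 seats: North 3, South 2, East 7, West 11, Central 5.
No region's allocation decreased.

none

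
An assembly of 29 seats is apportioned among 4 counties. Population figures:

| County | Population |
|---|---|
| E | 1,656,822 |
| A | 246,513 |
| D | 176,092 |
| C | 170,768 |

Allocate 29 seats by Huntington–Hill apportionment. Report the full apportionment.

E=22, A=3, D=2, C=2

With divisor 75369: modified quotas E 21.983, A 3.271, D 2.336, C 2.266.
Geometric-mean thresholds: E √(21·22)=21.494, A √(3·4)=3.464, D √(2·3)=2.449, C √(2·3)=2.449.
Each quota rounded against its threshold gives E 22, A 3, D 2, C 2 (total 29).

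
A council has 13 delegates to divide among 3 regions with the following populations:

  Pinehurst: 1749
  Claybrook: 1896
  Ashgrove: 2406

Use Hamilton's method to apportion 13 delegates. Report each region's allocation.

Standard divisor: 6051 ÷ 13 ≈ 465.462.
Standard quotas: Pinehurst 3.758, Claybrook 4.073, Ashgrove 5.169.
Lower quotas: Pinehurst 3, Claybrook 4, Ashgrove 5 (sum 12, leaving 1 seat).
Remainders in descending order: Pinehurst 0.758, Ashgrove 0.169, Claybrook 0.073.
The surplus seat goes to Pinehurst.

Pinehurst 4, Claybrook 4, Ashgrove 5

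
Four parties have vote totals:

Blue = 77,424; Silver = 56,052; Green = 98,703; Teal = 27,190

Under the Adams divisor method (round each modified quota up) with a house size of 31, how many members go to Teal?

4

Standard divisor 259369/31 ≈ 8366.742; standard quotas: Blue 9.254, Silver 6.699, Green 11.797, Teal 3.250.
Rounding up gives 10, 7, 12, 4 = 33 seats, so the divisor must be adjusted.
With modified divisor 9000: modified quotas Blue 8.603, Silver 6.228, Green 10.967, Teal 3.021.
Rounding up: Blue 9, Silver 7, Green 11, Teal 4 (total 31).
Teal receives 4.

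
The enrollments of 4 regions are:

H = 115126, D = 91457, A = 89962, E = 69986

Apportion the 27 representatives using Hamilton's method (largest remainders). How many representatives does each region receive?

H=8; D=7; A=7; E=5

Standard divisor: 366531 ÷ 27 ≈ 13575.222.
Standard quotas: H 8.4806, D 6.7371, A 6.6269, E 5.1554.
Lower quotas: H 8, D 6, A 6, E 5 (sum 25, leaving 2 seats).
Remainders in descending order: D 0.7371, A 0.6269, H 0.4806, E 0.1554.
The surplus seats go to D, A.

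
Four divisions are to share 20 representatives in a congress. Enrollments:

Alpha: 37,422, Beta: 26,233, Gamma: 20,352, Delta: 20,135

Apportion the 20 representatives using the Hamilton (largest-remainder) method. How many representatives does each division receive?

Alpha: 7; Beta: 5; Gamma: 4; Delta: 4

Total 104142; standard divisor 104142/20 ≈ 5207.1.
Standard quotas: Alpha 7.1867, Beta 5.0379, Gamma 3.9085, Delta 3.8668.
Lower quotas: Alpha 7, Beta 5, Gamma 3, Delta 3 (sum 18, leaving 2 seats).
Remainders in descending order: Gamma 0.9085, Delta 0.8668, Alpha 0.1867, Beta 0.0379.
Largest remainders: Gamma, Delta receive the extra seats.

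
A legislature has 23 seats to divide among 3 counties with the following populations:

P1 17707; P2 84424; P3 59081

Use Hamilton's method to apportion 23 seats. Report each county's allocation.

Total 161212; standard divisor 161212/23 ≈ 7009.217.
Standard quotas: P1 2.5262, P2 12.0447, P3 8.4290.
Lower quotas: P1 2, P2 12, P3 8 (sum 22, leaving 1 seat).
Remainders in descending order: P1 0.5262, P3 0.4290, P2 0.0447.
Largest remainder: P1 receives the extra seat.

P1=3, P2=12, P3=8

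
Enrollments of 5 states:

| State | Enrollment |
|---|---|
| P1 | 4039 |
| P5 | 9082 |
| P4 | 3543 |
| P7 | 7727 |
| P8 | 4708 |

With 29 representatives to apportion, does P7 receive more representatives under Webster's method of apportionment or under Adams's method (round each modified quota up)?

Webster: P1 4, P5 9, P4 3, P7 8, P8 5.
Adams: P1 4, P5 9, P4 4, P7 7, P8 5.
P7 gets 8 under Webster and 7 under Adams.

Webster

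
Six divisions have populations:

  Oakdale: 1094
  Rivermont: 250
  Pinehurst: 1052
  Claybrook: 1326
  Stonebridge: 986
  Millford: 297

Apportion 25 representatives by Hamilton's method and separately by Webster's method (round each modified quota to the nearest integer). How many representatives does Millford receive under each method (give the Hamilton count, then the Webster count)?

2 and 1

Hamilton: Oakdale 5, Rivermont 1, Pinehurst 5, Claybrook 7, Stonebridge 5, Millford 2.
Webster: Oakdale 6, Rivermont 1, Pinehurst 5, Claybrook 7, Stonebridge 5, Millford 1.
Millford gets 2 under Hamilton and 1 under Webster.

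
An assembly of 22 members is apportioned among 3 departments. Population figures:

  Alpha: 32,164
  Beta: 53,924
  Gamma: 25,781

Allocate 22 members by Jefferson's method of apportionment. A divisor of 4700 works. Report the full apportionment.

Alpha=6, Beta=11, Gamma=5

With modified divisor 4700: modified quotas Alpha 6.843, Beta 11.473, Gamma 5.485.
Rounding down: Alpha 6, Beta 11, Gamma 5 (total 22).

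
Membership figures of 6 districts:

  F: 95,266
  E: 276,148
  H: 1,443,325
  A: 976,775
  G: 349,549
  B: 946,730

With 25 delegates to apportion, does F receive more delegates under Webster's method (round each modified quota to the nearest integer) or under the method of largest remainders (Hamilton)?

Webster

Webster: F 1, E 2, H 8, A 6, G 2, B 6.
Hamilton: F 0, E 2, H 9, A 6, G 2, B 6.
F gets 1 under Webster and 0 under Hamilton.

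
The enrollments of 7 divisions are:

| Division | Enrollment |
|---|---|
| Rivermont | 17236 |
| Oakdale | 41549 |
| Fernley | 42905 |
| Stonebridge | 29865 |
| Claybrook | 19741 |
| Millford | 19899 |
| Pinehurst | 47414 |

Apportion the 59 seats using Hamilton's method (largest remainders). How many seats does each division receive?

Standard divisor: 218609 ÷ 59 ≈ 3705.237.
Standard quotas: Rivermont 4.6518, Oakdale 11.2136, Fernley 11.5796, Stonebridge 8.0602, Claybrook 5.3279, Millford 5.3705, Pinehurst 12.7965.
Lower quotas: Rivermont 4, Oakdale 11, Fernley 11, Stonebridge 8, Claybrook 5, Millford 5, Pinehurst 12 (sum 56, leaving 3 seats).
Remainders in descending order: Pinehurst 0.7965, Rivermont 0.6518, Fernley 0.5796, Millford 0.3705, Claybrook 0.3279, Oakdale 0.2136, Stonebridge 0.0602.
Largest remainders: Pinehurst, Rivermont, Fernley receive the extra seats.

Rivermont 5; Oakdale 11; Fernley 12; Stonebridge 8; Claybrook 5; Millford 5; Pinehurst 13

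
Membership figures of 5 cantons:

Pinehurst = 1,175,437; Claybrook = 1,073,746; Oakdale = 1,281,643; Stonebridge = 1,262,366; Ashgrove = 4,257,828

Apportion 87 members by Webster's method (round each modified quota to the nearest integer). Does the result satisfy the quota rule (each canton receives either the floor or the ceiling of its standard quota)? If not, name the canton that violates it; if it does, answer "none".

Standard quotas: Pinehurst 11.299, Claybrook 10.321, Oakdale 12.319, Stonebridge 12.134, Ashgrove 40.927.
Webster allocation: Pinehurst 11, Claybrook 10, Oakdale 12, Stonebridge 12, Ashgrove 42.
Ashgrove has quota 40.927 (lower 40, upper 41) but receives 42 — outside the quota interval.

Ashgrove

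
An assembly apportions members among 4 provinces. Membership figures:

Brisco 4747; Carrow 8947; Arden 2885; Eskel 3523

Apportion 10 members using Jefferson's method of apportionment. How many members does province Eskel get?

2

Standard divisor 20102/10 ≈ 2010.2; standard quotas: Brisco 2.361, Carrow 4.451, Arden 1.435, Eskel 1.753.
Rounding down gives 2, 4, 1, 1 = 8 seats, so the divisor must be adjusted.
With modified divisor 1700: modified quotas Brisco 2.792, Carrow 5.263, Arden 1.697, Eskel 2.072.
Rounding down: Brisco 2, Carrow 5, Arden 1, Eskel 2 (total 10).
Eskel receives 2.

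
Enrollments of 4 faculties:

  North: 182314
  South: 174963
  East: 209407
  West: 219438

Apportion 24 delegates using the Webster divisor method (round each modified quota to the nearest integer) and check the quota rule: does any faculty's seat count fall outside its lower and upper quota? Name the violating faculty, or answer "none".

none

Standard quotas: North 5.566, South 5.342, East 6.393, West 6.699.
Webster allocation: North 6, South 5, East 6, West 7.
Every allocation lies between the lower and upper quota.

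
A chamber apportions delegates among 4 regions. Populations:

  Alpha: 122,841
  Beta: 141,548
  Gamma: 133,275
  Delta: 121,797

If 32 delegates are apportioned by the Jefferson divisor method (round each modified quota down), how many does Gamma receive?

8

Standard divisor 519461/32 ≈ 16233.156; standard quotas: Alpha 7.567, Beta 8.720, Gamma 8.210, Delta 7.503.
Rounding down gives 7, 8, 8, 7 = 30 seats, so the divisor must be adjusted.
With modified divisor 15300: modified quotas Alpha 8.029, Beta 9.252, Gamma 8.711, Delta 7.961.
Rounding down: Alpha 8, Beta 9, Gamma 8, Delta 7 (total 32).
Gamma receives 8.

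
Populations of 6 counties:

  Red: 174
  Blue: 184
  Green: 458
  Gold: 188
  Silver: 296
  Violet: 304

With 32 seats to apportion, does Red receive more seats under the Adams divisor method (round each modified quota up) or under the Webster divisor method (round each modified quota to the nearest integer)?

Adams: Red 4, Blue 4, Green 8, Gold 4, Silver 6, Violet 6.
Webster: Red 3, Blue 4, Green 9, Gold 4, Silver 6, Violet 6.
Red gets 4 under Adams and 3 under Webster.

Adams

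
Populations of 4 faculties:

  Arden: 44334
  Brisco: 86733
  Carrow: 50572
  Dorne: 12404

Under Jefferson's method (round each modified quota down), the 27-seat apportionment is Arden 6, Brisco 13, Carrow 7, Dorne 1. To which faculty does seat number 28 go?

Arden

Priority for the next seat is population ÷ (current seats + 1).
Priorities: Arden 6333.429, Brisco 6195.214, Carrow 6321.500, Dorne 6202.000.
Highest priority: Arden.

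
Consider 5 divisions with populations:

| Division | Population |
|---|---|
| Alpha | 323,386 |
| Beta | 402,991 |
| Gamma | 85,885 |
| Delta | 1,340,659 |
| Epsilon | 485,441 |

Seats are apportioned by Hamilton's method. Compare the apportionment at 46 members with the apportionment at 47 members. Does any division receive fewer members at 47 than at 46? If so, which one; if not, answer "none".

At 46 seats: Alpha 6, Beta 7, Gamma 2, Delta 23, Epsilon 8.
At 47 seats: Alpha 6, Beta 7, Gamma 1, Delta 24, Epsilon 9.
Gamma drops from 2 to 1.

Gamma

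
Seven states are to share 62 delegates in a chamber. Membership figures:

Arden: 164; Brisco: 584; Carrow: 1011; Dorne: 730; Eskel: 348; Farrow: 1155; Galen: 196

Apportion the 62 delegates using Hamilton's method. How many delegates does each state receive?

The standard divisor is 4188/62 ≈ 67.548.
Standard quotas: Arden 2.428, Brisco 8.646, Carrow 14.967, Dorne 10.807, Eskel 5.152, Farrow 17.099, Galen 2.902.
Lower quotas: Arden 2, Brisco 8, Carrow 14, Dorne 10, Eskel 5, Farrow 17, Galen 2 (sum 58, leaving 4 seats).
Remainders in descending order: Carrow 0.967, Galen 0.902, Dorne 0.807, Brisco 0.646, Arden 0.428, Eskel 0.152, Farrow 0.099.
The surplus seats go to Carrow, Galen, Dorne, Brisco.

Arden: 2, Brisco: 9, Carrow: 15, Dorne: 11, Eskel: 5, Farrow: 17, Galen: 3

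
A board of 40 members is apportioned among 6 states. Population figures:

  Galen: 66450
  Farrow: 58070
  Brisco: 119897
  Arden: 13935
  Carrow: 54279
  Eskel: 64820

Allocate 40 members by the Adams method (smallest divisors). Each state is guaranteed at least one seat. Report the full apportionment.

Galen: 7; Farrow: 6; Brisco: 12; Arden: 2; Carrow: 6; Eskel: 7

Standard divisor 377451/40 ≈ 9436.275; standard quotas: Galen 7.042, Farrow 6.154, Brisco 12.706, Arden 1.477, Carrow 5.752, Eskel 6.869.
Rounding up gives 8, 7, 13, 2, 6, 7 = 43 seats, so the divisor must be adjusted.
With modified divisor 10400: modified quotas Galen 6.389, Farrow 5.584, Brisco 11.529, Arden 1.340, Carrow 5.219, Eskel 6.233.
Rounding up: Galen 7, Farrow 6, Brisco 12, Arden 2, Carrow 6, Eskel 7 (total 40).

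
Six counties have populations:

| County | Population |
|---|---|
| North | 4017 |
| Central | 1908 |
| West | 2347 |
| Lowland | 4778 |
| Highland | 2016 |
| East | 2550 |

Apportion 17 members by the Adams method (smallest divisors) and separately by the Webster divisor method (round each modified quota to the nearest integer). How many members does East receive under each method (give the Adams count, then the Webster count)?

Adams: North 4, Central 2, West 2, Lowland 4, Highland 2, East 3.
Webster: North 4, Central 2, West 2, Lowland 5, Highland 2, East 2.
East gets 3 under Adams and 2 under Webster.

3 and 2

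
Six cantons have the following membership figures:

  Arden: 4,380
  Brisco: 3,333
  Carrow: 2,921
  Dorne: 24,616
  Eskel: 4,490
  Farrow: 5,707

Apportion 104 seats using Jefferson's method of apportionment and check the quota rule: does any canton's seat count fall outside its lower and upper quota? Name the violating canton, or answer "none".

Standard quotas: Arden 10.023, Brisco 7.627, Carrow 6.684, Dorne 56.331, Eskel 10.275, Farrow 13.060.
Jefferson allocation: Arden 10, Brisco 7, Carrow 6, Dorne 58, Eskel 10, Farrow 13.
Dorne has quota 56.331 (lower 56, upper 57) but receives 58 — outside the quota interval.

Dorne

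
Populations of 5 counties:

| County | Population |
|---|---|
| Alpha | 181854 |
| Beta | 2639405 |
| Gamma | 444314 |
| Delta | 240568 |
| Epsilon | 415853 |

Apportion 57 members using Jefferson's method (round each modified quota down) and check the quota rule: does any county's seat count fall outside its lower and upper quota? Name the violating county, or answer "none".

Standard quotas: Alpha 2.643, Beta 38.360, Gamma 6.457, Delta 3.496, Epsilon 6.044.
Jefferson allocation: Alpha 2, Beta 40, Gamma 6, Delta 3, Epsilon 6.
Beta has quota 38.360 (lower 38, upper 39) but receives 40 — outside the quota interval.

Beta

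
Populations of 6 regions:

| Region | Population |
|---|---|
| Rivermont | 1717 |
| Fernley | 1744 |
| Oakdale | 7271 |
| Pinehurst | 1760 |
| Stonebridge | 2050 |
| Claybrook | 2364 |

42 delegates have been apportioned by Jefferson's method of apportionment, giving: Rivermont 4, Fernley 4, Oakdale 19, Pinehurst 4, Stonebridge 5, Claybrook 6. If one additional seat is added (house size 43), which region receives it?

Oakdale

Priority for the next seat is population ÷ (current seats + 1).
Priorities: Rivermont 343.400, Fernley 348.800, Oakdale 363.550, Pinehurst 352.000, Stonebridge 341.667, Claybrook 337.714.
Highest priority: Oakdale.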